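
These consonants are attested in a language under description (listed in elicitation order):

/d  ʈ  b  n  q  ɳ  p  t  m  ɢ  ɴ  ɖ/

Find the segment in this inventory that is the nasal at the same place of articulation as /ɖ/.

/ɖ/ is a voiced retroflex stop.
The nasal at the same place is a retroflex nasal — in this inventory, /ɳ/.

/ɳ/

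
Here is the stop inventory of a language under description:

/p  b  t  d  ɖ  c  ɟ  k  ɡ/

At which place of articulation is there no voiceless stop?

retroflex

Voiceless: /p/ (bilabial), /t/ (alveolar), /c/ (palatal), /k/ (velar).
Voiced: /b/ (bilabial), /d/ (alveolar), /ɖ/ (retroflex), /ɟ/ (palatal), /ɡ/ (velar).
Every place of articulation has a voiceless member except retroflex, where /ʈ/ would be expected.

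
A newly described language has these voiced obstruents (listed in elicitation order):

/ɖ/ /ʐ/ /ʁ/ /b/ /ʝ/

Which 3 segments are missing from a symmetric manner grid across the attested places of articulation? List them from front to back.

bilabial: stop /b/, fricative —.
retroflex: stop /ɖ/, fricative /ʐ/.
palatal: stop —, fricative /ʝ/.
uvular: stop —, fricative /ʁ/.
Gaps, from front to back: bilabial lacks fricative (/β/); palatal lacks stop (/ɟ/); uvular lacks stop (/ɢ/).

/β/, /ɟ/, /ɢ/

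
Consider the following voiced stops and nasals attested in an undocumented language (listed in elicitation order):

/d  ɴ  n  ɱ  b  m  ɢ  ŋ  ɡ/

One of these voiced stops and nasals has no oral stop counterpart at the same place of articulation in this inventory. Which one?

Bilabial: /b/ ~ /m/
Alveolar: /d/ ~ /n/
Velar: /ɡ/ ~ /ŋ/
Uvular: /ɢ/ ~ /ɴ/
Labiodental: only /ɱ/ (nasal); no oral stop partner.
So /ɱ/ is the unpaired segment.

/ɱ/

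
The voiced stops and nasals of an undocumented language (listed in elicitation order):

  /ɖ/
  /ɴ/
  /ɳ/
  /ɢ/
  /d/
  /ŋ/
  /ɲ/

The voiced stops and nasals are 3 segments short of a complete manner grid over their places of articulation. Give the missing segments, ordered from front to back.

/n/, /ɟ/, /ɡ/

place of articulation  oral stop  nasal   
alveolar          d         —       
retroflex         ɖ         ɳ       
palatal           —         ɲ       
velar             —         ŋ       
uvular            ɢ         ɴ       
Gaps, from front to back: alveolar lacks nasal (/n/); palatal lacks oral stop (/ɟ/); velar lacks oral stop (/ɡ/).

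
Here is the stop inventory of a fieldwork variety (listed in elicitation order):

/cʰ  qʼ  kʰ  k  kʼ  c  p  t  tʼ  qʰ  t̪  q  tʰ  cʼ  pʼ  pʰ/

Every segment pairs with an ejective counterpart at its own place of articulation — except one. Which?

/t̪/

Bilabial: /p/ ~ /pʰ/ ~ /pʼ/
Alveolar: /t/ ~ /tʰ/ ~ /tʼ/
Palatal: /c/ ~ /cʰ/ ~ /cʼ/
Velar: /k/ ~ /kʰ/ ~ /kʼ/
Uvular: /q/ ~ /qʰ/ ~ /qʼ/
Dental: only /t̪/ (plain); no ejective partner.
So /t̪/ is the unpaired segment.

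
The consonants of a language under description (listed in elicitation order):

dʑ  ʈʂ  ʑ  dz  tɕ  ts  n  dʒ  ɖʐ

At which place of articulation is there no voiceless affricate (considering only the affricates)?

Voiceless: /ts/ (alveolar), /ʈʂ/ (retroflex), /tɕ/ (alveolo-palatal).
Voiced: /dz/ (alveolar), /dʒ/ (postalveolar), /ɖʐ/ (retroflex), /dʑ/ (alveolo-palatal).
Every place of articulation has a voiceless member except postalveolar, where /tʃ/ would be expected.

postalveolar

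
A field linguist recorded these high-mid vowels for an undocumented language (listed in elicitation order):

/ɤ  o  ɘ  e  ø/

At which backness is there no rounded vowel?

central

front: unrounded /e/, rounded /ø/.
central: unrounded /ɘ/, rounded —.
back: unrounded /ɤ/, rounded /o/.
Every backness has a rounded member except central, where /ɵ/ would be expected.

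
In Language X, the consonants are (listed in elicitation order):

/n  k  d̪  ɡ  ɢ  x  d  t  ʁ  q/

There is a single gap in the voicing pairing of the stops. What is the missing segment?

/t̪/

Voiceless: /t/ (alveolar), /k/ (velar), /q/ (uvular).
Voiced: /d̪/ (dental), /d/ (alveolar), /ɡ/ (velar), /ɢ/ (uvular).
The dental row has no voiceless member, so the gap is the voiceless dental stop /t̪/.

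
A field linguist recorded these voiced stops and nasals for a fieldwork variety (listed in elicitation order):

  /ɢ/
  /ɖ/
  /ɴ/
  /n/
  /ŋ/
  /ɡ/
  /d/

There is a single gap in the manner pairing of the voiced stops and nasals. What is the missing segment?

/ɳ/

Oral stop: /d/ (alveolar), /ɖ/ (retroflex), /ɡ/ (velar), /ɢ/ (uvular).
Nasal: /n/ (alveolar), /ŋ/ (velar), /ɴ/ (uvular).
The retroflex row has no nasal member, so the gap is the retroflex nasal /ɳ/.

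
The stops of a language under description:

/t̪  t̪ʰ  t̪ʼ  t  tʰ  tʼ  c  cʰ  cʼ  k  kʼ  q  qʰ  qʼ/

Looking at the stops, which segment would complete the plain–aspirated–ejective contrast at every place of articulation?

/kʰ/

Plain: /t̪/ (dental), /t/ (alveolar), /c/ (palatal), /k/ (velar), /q/ (uvular).
Aspirated: /t̪ʰ/ (dental), /tʰ/ (alveolar), /cʰ/ (palatal), /qʰ/ (uvular).
Ejective: /t̪ʼ/ (dental), /tʼ/ (alveolar), /cʼ/ (palatal), /kʼ/ (velar), /qʼ/ (uvular).
The velar row has no aspirated member, so the gap is the aspirated velar stop /kʰ/.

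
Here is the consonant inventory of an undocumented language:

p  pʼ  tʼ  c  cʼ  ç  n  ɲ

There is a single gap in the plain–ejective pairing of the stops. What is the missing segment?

/t/

Plain: /p/ (bilabial), /c/ (palatal).
Ejective: /pʼ/ (bilabial), /tʼ/ (alveolar), /cʼ/ (palatal).
The alveolar row has no plain member, so the gap is the plain alveolar stop /t/.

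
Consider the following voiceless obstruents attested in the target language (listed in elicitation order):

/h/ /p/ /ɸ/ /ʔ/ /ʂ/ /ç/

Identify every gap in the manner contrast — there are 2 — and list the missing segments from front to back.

Stop: /p/ (bilabial), /ʔ/ (glottal).
Fricative: /ɸ/ (bilabial), /ʂ/ (retroflex), /ç/ (palatal), /h/ (glottal).
Gaps, from front to back: retroflex lacks stop (/ʈ/); palatal lacks stop (/c/).

/ʈ/, /c/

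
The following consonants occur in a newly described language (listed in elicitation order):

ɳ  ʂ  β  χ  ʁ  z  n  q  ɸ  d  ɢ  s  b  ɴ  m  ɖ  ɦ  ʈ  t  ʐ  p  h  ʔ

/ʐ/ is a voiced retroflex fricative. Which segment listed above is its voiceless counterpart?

The voiceless counterpart is a voiceless retroflex fricative — in this inventory, /ʂ/.

/ʂ/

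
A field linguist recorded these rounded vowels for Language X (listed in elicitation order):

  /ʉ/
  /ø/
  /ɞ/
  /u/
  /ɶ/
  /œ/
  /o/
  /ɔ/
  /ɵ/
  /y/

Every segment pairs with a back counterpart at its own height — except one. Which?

High: /y/ ~ /ʉ/ ~ /u/
High-mid: /ø/ ~ /ɵ/ ~ /o/
Low-mid: /œ/ ~ /ɞ/ ~ /ɔ/
Low: only /ɶ/ (front); no back partner.
So /ɶ/ is the unpaired segment.

/ɶ/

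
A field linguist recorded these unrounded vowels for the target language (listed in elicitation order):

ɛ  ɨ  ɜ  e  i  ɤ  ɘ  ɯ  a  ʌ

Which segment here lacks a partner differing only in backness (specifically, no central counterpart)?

High: /i/ ~ /ɨ/ ~ /ɯ/
High-mid: /e/ ~ /ɘ/ ~ /ɤ/
Low-mid: /ɛ/ ~ /ɜ/ ~ /ʌ/
Low: only /a/ (front); no central partner.
So /a/ is the unpaired segment.

/a/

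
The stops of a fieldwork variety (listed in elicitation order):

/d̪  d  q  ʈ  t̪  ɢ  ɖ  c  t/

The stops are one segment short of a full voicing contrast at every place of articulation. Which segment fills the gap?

/ɟ/

dental: voiceless /t̪/, voiced /d̪/.
alveolar: voiceless /t/, voiced /d/.
retroflex: voiceless /ʈ/, voiced /ɖ/.
palatal: voiceless /c/, voiced —.
uvular: voiceless /q/, voiced /ɢ/.
The palatal row has no voiced member, so the gap is the voiced palatal stop /ɟ/.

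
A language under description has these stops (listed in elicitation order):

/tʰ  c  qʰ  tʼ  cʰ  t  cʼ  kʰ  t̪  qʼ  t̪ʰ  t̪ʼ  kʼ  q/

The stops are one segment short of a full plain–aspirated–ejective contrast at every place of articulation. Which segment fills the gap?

place of articulation  plain     aspirated  ejective
dental            t̪        t̪ʰ       t̪ʼ     
alveolar          t         tʰ        tʼ      
palatal           c         cʰ        cʼ      
velar             —         kʰ        kʼ      
uvular            q         qʰ        qʼ      
The velar row has no plain member, so the gap is the plain velar stop /k/.

/k/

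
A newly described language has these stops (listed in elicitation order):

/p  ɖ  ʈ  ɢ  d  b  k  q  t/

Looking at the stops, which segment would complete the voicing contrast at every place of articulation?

bilabial: voiceless /p/, voiced /b/.
alveolar: voiceless /t/, voiced /d/.
retroflex: voiceless /ʈ/, voiced /ɖ/.
velar: voiceless /k/, voiced —.
uvular: voiceless /q/, voiced /ɢ/.
The velar row has no voiced member, so the gap is the voiced velar stop /ɡ/.

/ɡ/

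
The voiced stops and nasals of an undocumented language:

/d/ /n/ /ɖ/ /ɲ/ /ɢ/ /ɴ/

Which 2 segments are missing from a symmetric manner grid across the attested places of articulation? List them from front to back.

/ɳ/, /ɟ/

place of articulation  oral stop  nasal   
alveolar          d         n       
retroflex         ɖ         —       
palatal           —         ɲ       
uvular            ɢ         ɴ       
Gaps, from front to back: retroflex lacks nasal (/ɳ/); palatal lacks oral stop (/ɟ/).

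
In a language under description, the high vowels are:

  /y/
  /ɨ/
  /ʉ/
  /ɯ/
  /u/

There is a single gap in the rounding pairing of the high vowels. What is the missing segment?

/i/

front: unrounded —, rounded /y/.
central: unrounded /ɨ/, rounded /ʉ/.
back: unrounded /ɯ/, rounded /u/.
The front row has no unrounded member, so the gap is the front unrounded vowel /i/.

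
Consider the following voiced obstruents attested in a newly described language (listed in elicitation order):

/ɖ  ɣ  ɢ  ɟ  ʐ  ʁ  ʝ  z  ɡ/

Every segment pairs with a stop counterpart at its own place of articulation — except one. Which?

/z/

Retroflex: /ɖ/ ~ /ʐ/
Palatal: /ɟ/ ~ /ʝ/
Velar: /ɡ/ ~ /ɣ/
Uvular: /ɢ/ ~ /ʁ/
Alveolar: only /z/ (fricative); no stop partner.
So /z/ is the unpaired segment.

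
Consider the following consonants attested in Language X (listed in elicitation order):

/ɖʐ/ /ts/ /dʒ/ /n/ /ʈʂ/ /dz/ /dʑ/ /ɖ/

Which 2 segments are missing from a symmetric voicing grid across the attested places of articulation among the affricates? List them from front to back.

alveolar: voiceless /ts/, voiced /dz/.
postalveolar: voiceless —, voiced /dʒ/.
retroflex: voiceless /ʈʂ/, voiced /ɖʐ/.
alveolo-palatal: voiceless —, voiced /dʑ/.
Gaps, from front to back: postalveolar lacks voiceless (/tʃ/); alveolo-palatal lacks voiceless (/tɕ/).

/tʃ/, /tɕ/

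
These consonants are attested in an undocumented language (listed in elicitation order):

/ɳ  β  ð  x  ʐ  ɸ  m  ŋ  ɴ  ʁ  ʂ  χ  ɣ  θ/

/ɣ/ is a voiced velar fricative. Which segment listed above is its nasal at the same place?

The nasal at the same place is a velar nasal — in this inventory, /ŋ/.

/ŋ/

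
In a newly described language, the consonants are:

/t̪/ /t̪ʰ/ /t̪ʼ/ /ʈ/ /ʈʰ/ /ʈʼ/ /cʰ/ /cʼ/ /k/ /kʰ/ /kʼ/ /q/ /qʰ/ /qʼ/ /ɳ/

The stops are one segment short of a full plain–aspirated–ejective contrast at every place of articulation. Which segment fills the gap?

place of articulation  plain     aspirated  ejective
dental            t̪        t̪ʰ       t̪ʼ     
retroflex         ʈ         ʈʰ        ʈʼ      
palatal           —         cʰ        cʼ      
velar             k         kʰ        kʼ      
uvular            q         qʰ        qʼ      
The palatal row has no plain member, so the gap is the plain palatal stop /c/.

/c/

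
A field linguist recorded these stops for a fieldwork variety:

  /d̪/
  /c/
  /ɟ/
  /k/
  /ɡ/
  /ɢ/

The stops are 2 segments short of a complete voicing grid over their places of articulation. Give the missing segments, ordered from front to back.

/t̪/, /q/

dental: voiceless —, voiced /d̪/.
palatal: voiceless /c/, voiced /ɟ/.
velar: voiceless /k/, voiced /ɡ/.
uvular: voiceless —, voiced /ɢ/.
Gaps, from front to back: dental lacks voiceless (/t̪/); uvular lacks voiceless (/q/).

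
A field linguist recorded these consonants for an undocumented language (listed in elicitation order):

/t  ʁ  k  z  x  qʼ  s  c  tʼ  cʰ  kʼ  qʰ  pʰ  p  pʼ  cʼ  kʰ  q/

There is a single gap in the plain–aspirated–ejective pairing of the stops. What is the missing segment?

place of articulation  plain     aspirated  ejective
bilabial          p         pʰ        pʼ      
alveolar          t         —         tʼ      
palatal           c         cʰ        cʼ      
velar             k         kʰ        kʼ      
uvular            q         qʰ        qʼ      
The alveolar row has no aspirated member, so the gap is the aspirated alveolar stop /tʰ/.

/tʰ/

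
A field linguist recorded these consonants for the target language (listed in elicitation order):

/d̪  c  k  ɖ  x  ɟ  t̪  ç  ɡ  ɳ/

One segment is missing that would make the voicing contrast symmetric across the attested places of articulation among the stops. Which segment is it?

dental: voiceless /t̪/, voiced /d̪/.
retroflex: voiceless —, voiced /ɖ/.
palatal: voiceless /c/, voiced /ɟ/.
velar: voiceless /k/, voiced /ɡ/.
The retroflex row has no voiceless member, so the gap is the voiceless retroflex stop /ʈ/.

/ʈ/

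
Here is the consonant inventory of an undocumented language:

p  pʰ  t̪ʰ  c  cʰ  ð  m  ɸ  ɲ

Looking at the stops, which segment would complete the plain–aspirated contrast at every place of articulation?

/t̪/

bilabial: plain /p/, aspirated /pʰ/.
dental: plain —, aspirated /t̪ʰ/.
palatal: plain /c/, aspirated /cʰ/.
The dental row has no plain member, so the gap is the plain dental stop /t̪/.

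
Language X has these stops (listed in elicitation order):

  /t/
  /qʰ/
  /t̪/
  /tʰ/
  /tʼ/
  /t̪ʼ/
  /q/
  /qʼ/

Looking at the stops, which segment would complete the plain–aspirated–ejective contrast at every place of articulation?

place of articulation  plain     aspirated  ejective
dental            t̪        —         t̪ʼ     
alveolar          t         tʰ        tʼ      
uvular            q         qʰ        qʼ      
The dental row has no aspirated member, so the gap is the aspirated dental stop /t̪ʰ/.

/t̪ʰ/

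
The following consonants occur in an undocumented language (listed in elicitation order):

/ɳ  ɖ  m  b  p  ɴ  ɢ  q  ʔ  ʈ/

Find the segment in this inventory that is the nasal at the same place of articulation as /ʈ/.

/ʈ/ is a voiceless retroflex stop.
The nasal at the same place is a retroflex nasal — in this inventory, /ɳ/.

/ɳ/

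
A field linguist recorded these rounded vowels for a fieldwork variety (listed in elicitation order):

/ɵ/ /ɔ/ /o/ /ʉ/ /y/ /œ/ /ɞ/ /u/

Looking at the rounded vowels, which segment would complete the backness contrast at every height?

height            front     central   back    
high              y         ʉ         u       
high-mid          —         ɵ         o       
low-mid           œ         ɞ         ɔ       
The high-mid row has no front member, so the gap is the high-mid front rounded vowel /ø/.

/ø/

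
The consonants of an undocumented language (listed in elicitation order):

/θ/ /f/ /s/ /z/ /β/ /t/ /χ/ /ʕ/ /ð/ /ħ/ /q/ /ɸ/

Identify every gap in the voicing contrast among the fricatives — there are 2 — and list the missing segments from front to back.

/v/, /ʁ/

bilabial: voiceless /ɸ/, voiced /β/.
labiodental: voiceless /f/, voiced —.
dental: voiceless /θ/, voiced /ð/.
alveolar: voiceless /s/, voiced /z/.
uvular: voiceless /χ/, voiced —.
pharyngeal: voiceless /ħ/, voiced /ʕ/.
Gaps, from front to back: labiodental lacks voiced (/v/); uvular lacks voiced (/ʁ/).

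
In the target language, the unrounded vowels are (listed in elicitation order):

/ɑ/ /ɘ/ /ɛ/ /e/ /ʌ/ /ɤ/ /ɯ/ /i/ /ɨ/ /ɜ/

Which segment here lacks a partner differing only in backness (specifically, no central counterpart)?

/ɑ/

High: /i/ ~ /ɨ/ ~ /ɯ/
High-mid: /e/ ~ /ɘ/ ~ /ɤ/
Low-mid: /ɛ/ ~ /ɜ/ ~ /ʌ/
Low: only /ɑ/ (back); no central partner.
So /ɑ/ is the unpaired segment.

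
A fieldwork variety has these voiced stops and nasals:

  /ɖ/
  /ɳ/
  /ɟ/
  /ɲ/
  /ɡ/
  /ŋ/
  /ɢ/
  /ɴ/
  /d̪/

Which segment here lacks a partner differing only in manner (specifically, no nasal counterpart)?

/d̪/

Retroflex: /ɖ/ ~ /ɳ/
Palatal: /ɟ/ ~ /ɲ/
Velar: /ɡ/ ~ /ŋ/
Uvular: /ɢ/ ~ /ɴ/
Dental: only /d̪/ (oral stop); no nasal partner.
So /d̪/ is the unpaired segment.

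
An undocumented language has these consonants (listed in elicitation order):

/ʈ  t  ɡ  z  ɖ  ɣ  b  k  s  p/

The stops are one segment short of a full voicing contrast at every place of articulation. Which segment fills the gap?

place of articulation  voiceless  voiced  
bilabial          p         b       
alveolar          t         —       
retroflex         ʈ         ɖ       
velar             k         ɡ       
The alveolar row has no voiced member, so the gap is the voiced alveolar stop /d/.

/d/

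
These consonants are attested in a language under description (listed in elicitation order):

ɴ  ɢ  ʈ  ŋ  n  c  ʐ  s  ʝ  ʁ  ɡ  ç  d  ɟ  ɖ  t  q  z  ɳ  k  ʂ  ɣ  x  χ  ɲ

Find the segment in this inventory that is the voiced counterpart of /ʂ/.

/ʂ/ is a voiceless retroflex fricative.
The voiced counterpart is a voiced retroflex fricative — in this inventory, /ʐ/.

/ʐ/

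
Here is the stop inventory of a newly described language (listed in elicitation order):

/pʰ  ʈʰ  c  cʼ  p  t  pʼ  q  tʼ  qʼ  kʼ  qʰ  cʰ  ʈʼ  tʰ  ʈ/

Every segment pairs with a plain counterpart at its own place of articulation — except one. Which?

/kʼ/

Bilabial: /p/ ~ /pʰ/ ~ /pʼ/
Alveolar: /t/ ~ /tʰ/ ~ /tʼ/
Retroflex: /ʈ/ ~ /ʈʰ/ ~ /ʈʼ/
Palatal: /c/ ~ /cʰ/ ~ /cʼ/
Uvular: /q/ ~ /qʰ/ ~ /qʼ/
Velar: only /kʼ/ (ejective); no plain partner.
So /kʼ/ is the unpaired segment.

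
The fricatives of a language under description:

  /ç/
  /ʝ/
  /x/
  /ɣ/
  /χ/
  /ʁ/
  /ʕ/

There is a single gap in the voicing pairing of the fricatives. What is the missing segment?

/ħ/

Voiceless: /ç/ (palatal), /x/ (velar), /χ/ (uvular).
Voiced: /ʝ/ (palatal), /ɣ/ (velar), /ʁ/ (uvular), /ʕ/ (pharyngeal).
The pharyngeal row has no voiceless member, so the gap is the voiceless pharyngeal fricative /ħ/.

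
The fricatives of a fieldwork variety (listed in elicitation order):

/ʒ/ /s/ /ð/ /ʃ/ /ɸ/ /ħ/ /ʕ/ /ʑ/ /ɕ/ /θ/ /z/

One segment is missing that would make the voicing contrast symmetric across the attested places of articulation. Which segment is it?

/β/

Voiceless: /ɸ/ (bilabial), /θ/ (dental), /s/ (alveolar), /ʃ/ (postalveolar), /ɕ/ (alveolo-palatal), /ħ/ (pharyngeal).
Voiced: /ð/ (dental), /z/ (alveolar), /ʒ/ (postalveolar), /ʑ/ (alveolo-palatal), /ʕ/ (pharyngeal).
The bilabial row has no voiced member, so the gap is the voiced bilabial fricative /β/.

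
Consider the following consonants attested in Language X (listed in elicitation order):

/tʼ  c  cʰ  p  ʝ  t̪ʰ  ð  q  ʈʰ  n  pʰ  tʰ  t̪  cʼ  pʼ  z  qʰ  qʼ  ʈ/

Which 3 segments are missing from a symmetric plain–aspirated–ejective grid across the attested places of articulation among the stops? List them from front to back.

/t̪ʼ/, /t/, /ʈʼ/

place of articulation  plain     aspirated  ejective
bilabial          p         pʰ        pʼ      
dental            t̪        t̪ʰ       —       
alveolar          —         tʰ        tʼ      
retroflex         ʈ         ʈʰ        —       
palatal           c         cʰ        cʼ      
uvular            q         qʰ        qʼ      
Gaps, from front to back: dental lacks ejective (/t̪ʼ/); alveolar lacks plain (/t/); retroflex lacks ejective (/ʈʼ/).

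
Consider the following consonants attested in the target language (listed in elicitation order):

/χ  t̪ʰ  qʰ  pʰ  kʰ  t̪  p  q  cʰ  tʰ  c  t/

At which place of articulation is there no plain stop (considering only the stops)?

velar

bilabial: plain /p/, aspirated /pʰ/.
dental: plain /t̪/, aspirated /t̪ʰ/.
alveolar: plain /t/, aspirated /tʰ/.
palatal: plain /c/, aspirated /cʰ/.
velar: plain —, aspirated /kʰ/.
uvular: plain /q/, aspirated /qʰ/.
Every place of articulation has a plain member except velar, where /k/ would be expected.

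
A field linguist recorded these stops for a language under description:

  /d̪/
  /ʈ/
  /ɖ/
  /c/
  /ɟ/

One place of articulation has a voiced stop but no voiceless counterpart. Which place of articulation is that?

dental

place of articulation  voiceless  voiced  
dental            —         d̪      
retroflex         ʈ         ɖ       
palatal           c         ɟ       
Every place of articulation has a voiceless member except dental, where /t̪/ would be expected.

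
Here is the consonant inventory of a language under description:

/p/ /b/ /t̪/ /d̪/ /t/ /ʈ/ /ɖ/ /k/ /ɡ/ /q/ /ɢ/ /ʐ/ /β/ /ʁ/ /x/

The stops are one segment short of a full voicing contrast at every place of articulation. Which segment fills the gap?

/d/

bilabial: voiceless /p/, voiced /b/.
dental: voiceless /t̪/, voiced /d̪/.
alveolar: voiceless /t/, voiced —.
retroflex: voiceless /ʈ/, voiced /ɖ/.
velar: voiceless /k/, voiced /ɡ/.
uvular: voiceless /q/, voiced /ɢ/.
The alveolar row has no voiced member, so the gap is the voiced alveolar stop /d/.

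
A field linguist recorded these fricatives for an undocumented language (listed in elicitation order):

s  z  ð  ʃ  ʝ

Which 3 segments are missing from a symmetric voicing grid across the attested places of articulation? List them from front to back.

Voiceless: /s/ (alveolar), /ʃ/ (postalveolar).
Voiced: /ð/ (dental), /z/ (alveolar), /ʝ/ (palatal).
Gaps, from front to back: dental lacks voiceless (/θ/); postalveolar lacks voiced (/ʒ/); palatal lacks voiceless (/ç/).

/θ/, /ʒ/, /ç/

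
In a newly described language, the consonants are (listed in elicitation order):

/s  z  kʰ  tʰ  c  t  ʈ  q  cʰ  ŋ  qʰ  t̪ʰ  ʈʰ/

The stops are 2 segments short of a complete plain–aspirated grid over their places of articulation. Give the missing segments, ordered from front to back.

dental: plain —, aspirated /t̪ʰ/.
alveolar: plain /t/, aspirated /tʰ/.
retroflex: plain /ʈ/, aspirated /ʈʰ/.
palatal: plain /c/, aspirated /cʰ/.
velar: plain —, aspirated /kʰ/.
uvular: plain /q/, aspirated /qʰ/.
Gaps, from front to back: dental lacks plain (/t̪/); velar lacks plain (/k/).

/t̪/, /k/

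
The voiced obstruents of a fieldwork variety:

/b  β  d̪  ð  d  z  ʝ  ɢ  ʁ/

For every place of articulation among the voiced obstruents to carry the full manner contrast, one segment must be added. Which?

/ɟ/

place of articulation  stop      fricative
bilabial          b         β       
dental            d̪        ð       
alveolar          d         z       
palatal           —         ʝ       
uvular            ɢ         ʁ       
The palatal row has no stop member, so the gap is the palatal stop /ɟ/.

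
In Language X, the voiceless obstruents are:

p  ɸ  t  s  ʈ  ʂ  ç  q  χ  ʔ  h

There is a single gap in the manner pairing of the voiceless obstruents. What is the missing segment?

bilabial: stop /p/, fricative /ɸ/.
alveolar: stop /t/, fricative /s/.
retroflex: stop /ʈ/, fricative /ʂ/.
palatal: stop —, fricative /ç/.
uvular: stop /q/, fricative /χ/.
glottal: stop /ʔ/, fricative /h/.
The palatal row has no stop member, so the gap is the palatal stop /c/.

/c/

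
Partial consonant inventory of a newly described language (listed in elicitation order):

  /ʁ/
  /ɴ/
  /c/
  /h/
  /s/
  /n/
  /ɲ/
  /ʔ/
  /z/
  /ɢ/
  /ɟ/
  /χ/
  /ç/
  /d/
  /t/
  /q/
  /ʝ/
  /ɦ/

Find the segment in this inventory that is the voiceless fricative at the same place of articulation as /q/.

/χ/

/q/ is a voiceless uvular stop.
The voiceless fricative at the same place is a voiceless uvular fricative — in this inventory, /χ/.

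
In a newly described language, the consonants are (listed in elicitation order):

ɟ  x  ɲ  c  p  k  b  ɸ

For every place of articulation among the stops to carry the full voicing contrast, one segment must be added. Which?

/ɡ/

place of articulation  voiceless  voiced  
bilabial          p         b       
palatal           c         ɟ       
velar             k         —       
The velar row has no voiced member, so the gap is the voiced velar stop /ɡ/.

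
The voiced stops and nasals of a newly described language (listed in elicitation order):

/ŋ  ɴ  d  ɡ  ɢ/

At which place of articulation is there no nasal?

place of articulation  oral stop  nasal   
alveolar          d         —       
velar             ɡ         ŋ       
uvular            ɢ         ɴ       
Every place of articulation has a nasal member except alveolar, where /n/ would be expected.

alveolar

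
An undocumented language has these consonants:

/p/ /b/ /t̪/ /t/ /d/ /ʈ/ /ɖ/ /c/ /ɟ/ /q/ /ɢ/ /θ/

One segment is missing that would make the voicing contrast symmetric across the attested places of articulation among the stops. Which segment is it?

/d̪/

bilabial: voiceless /p/, voiced /b/.
dental: voiceless /t̪/, voiced —.
alveolar: voiceless /t/, voiced /d/.
retroflex: voiceless /ʈ/, voiced /ɖ/.
palatal: voiceless /c/, voiced /ɟ/.
uvular: voiceless /q/, voiced /ɢ/.
The dental row has no voiced member, so the gap is the voiced dental stop /d̪/.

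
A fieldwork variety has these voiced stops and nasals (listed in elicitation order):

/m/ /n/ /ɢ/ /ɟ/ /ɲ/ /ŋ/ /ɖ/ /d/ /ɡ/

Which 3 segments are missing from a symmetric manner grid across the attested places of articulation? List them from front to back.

place of articulation  oral stop  nasal   
bilabial          —         m       
alveolar          d         n       
retroflex         ɖ         —       
palatal           ɟ         ɲ       
velar             ɡ         ŋ       
uvular            ɢ         —       
Gaps, from front to back: bilabial lacks oral stop (/b/); retroflex lacks nasal (/ɳ/); uvular lacks nasal (/ɴ/).

/b/, /ɳ/, /ɴ/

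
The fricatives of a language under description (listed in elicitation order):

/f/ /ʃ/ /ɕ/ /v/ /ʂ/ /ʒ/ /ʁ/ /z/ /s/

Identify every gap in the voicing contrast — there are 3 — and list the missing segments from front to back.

/ʐ/, /ʑ/, /χ/

labiodental: voiceless /f/, voiced /v/.
alveolar: voiceless /s/, voiced /z/.
postalveolar: voiceless /ʃ/, voiced /ʒ/.
retroflex: voiceless /ʂ/, voiced —.
alveolo-palatal: voiceless /ɕ/, voiced —.
uvular: voiceless —, voiced /ʁ/.
Gaps, from front to back: retroflex lacks voiced (/ʐ/); alveolo-palatal lacks voiced (/ʑ/); uvular lacks voiceless (/χ/).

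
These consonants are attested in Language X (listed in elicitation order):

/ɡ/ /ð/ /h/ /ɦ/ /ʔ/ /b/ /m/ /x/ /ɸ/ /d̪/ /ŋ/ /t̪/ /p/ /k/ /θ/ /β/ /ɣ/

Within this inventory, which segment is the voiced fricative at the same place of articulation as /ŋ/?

/ɣ/

/ŋ/ is a velar nasal.
The voiced fricative at the same place is a voiced velar fricative — in this inventory, /ɣ/.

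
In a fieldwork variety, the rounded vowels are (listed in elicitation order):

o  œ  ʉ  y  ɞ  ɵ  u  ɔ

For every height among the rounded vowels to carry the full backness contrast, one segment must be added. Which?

/ø/

Front: /y/ (high), /œ/ (low-mid).
Central: /ʉ/ (high), /ɵ/ (high-mid), /ɞ/ (low-mid).
Back: /u/ (high), /o/ (high-mid), /ɔ/ (low-mid).
The high-mid row has no front member, so the gap is the high-mid front rounded vowel /ø/.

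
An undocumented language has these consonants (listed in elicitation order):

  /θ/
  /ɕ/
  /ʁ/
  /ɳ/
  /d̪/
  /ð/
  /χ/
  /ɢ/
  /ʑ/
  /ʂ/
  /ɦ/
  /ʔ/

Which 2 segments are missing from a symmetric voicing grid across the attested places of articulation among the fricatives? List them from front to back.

dental: voiceless /θ/, voiced /ð/.
retroflex: voiceless /ʂ/, voiced —.
alveolo-palatal: voiceless /ɕ/, voiced /ʑ/.
uvular: voiceless /χ/, voiced /ʁ/.
glottal: voiceless —, voiced /ɦ/.
Gaps, from front to back: retroflex lacks voiced (/ʐ/); glottal lacks voiceless (/h/).

/ʐ/, /h/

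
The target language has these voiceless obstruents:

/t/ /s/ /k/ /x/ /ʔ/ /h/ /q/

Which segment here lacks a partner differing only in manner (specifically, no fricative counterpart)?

Alveolar: /t/ ~ /s/
Velar: /k/ ~ /x/
Glottal: /ʔ/ ~ /h/
Uvular: only /q/ (stop); no fricative partner.
So /q/ is the unpaired segment.

/q/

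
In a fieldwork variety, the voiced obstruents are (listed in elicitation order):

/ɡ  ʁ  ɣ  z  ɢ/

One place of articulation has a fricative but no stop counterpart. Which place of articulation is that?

alveolar

Stop: /ɡ/ (velar), /ɢ/ (uvular).
Fricative: /z/ (alveolar), /ɣ/ (velar), /ʁ/ (uvular).
Every place of articulation has a stop member except alveolar, where /d/ would be expected.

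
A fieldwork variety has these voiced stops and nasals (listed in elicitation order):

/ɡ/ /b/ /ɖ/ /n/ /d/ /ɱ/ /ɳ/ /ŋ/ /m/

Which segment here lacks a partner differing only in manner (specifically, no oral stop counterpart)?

/ɱ/

Bilabial: /b/ ~ /m/
Alveolar: /d/ ~ /n/
Retroflex: /ɖ/ ~ /ɳ/
Velar: /ɡ/ ~ /ŋ/
Labiodental: only /ɱ/ (nasal); no oral stop partner.
So /ɱ/ is the unpaired segment.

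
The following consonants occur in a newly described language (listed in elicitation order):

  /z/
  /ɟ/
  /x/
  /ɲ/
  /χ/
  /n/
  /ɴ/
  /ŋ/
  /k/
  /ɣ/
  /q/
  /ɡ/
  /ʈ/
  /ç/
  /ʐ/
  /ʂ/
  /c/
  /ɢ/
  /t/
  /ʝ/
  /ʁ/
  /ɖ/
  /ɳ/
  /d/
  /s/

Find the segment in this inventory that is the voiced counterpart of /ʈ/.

/ɖ/

/ʈ/ is a voiceless retroflex stop.
The voiced counterpart is a voiced retroflex stop — in this inventory, /ɖ/.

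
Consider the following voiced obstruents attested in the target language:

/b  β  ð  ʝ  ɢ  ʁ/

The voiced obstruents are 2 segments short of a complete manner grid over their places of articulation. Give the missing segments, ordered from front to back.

/d̪/, /ɟ/

place of articulation  stop      fricative
bilabial          b         β       
dental            —         ð       
palatal           —         ʝ       
uvular            ɢ         ʁ       
Gaps, from front to back: dental lacks stop (/d̪/); palatal lacks stop (/ɟ/).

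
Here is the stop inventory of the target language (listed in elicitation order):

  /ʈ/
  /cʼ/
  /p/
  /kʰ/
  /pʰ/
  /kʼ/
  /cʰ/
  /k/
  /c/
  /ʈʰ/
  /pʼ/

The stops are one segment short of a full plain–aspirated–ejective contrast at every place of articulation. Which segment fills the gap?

/ʈʼ/

Plain: /p/ (bilabial), /ʈ/ (retroflex), /c/ (palatal), /k/ (velar).
Aspirated: /pʰ/ (bilabial), /ʈʰ/ (retroflex), /cʰ/ (palatal), /kʰ/ (velar).
Ejective: /pʼ/ (bilabial), /cʼ/ (palatal), /kʼ/ (velar).
The retroflex row has no ejective member, so the gap is the ejective retroflex stop /ʈʼ/.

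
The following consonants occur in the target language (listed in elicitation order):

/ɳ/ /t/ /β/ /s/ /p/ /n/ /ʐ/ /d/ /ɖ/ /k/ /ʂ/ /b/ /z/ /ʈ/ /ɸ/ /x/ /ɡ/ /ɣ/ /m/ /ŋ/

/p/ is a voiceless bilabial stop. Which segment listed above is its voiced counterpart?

The voiced counterpart is a voiced bilabial stop — in this inventory, /b/.

/b/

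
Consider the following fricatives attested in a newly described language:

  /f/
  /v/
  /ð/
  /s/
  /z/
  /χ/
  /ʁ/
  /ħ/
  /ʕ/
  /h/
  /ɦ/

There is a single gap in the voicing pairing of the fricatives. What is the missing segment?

/θ/

labiodental: voiceless /f/, voiced /v/.
dental: voiceless —, voiced /ð/.
alveolar: voiceless /s/, voiced /z/.
uvular: voiceless /χ/, voiced /ʁ/.
pharyngeal: voiceless /ħ/, voiced /ʕ/.
glottal: voiceless /h/, voiced /ɦ/.
The dental row has no voiceless member, so the gap is the voiceless dental fricative /θ/.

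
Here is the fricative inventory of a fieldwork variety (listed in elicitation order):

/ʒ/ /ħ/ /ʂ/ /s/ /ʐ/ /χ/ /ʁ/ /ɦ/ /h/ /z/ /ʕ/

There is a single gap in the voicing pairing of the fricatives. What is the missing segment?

/ʃ/

Voiceless: /s/ (alveolar), /ʂ/ (retroflex), /χ/ (uvular), /ħ/ (pharyngeal), /h/ (glottal).
Voiced: /z/ (alveolar), /ʒ/ (postalveolar), /ʐ/ (retroflex), /ʁ/ (uvular), /ʕ/ (pharyngeal), /ɦ/ (glottal).
The postalveolar row has no voiceless member, so the gap is the voiceless postalveolar fricative /ʃ/.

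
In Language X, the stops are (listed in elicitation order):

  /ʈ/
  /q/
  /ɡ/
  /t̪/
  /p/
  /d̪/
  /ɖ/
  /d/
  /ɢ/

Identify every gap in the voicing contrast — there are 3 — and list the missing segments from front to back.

/b/, /t/, /k/

bilabial: voiceless /p/, voiced —.
dental: voiceless /t̪/, voiced /d̪/.
alveolar: voiceless —, voiced /d/.
retroflex: voiceless /ʈ/, voiced /ɖ/.
velar: voiceless —, voiced /ɡ/.
uvular: voiceless /q/, voiced /ɢ/.
Gaps, from front to back: bilabial lacks voiced (/b/); alveolar lacks voiceless (/t/); velar lacks voiceless (/k/).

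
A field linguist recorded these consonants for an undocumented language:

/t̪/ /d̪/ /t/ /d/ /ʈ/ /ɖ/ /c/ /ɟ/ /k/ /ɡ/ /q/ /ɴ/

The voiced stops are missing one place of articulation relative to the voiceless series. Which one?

dental: voiceless /t̪/, voiced /d̪/.
alveolar: voiceless /t/, voiced /d/.
retroflex: voiceless /ʈ/, voiced /ɖ/.
palatal: voiceless /c/, voiced /ɟ/.
velar: voiceless /k/, voiced /ɡ/.
uvular: voiceless /q/, voiced —.
Every place of articulation has a voiced member except uvular, where /ɢ/ would be expected.

uvular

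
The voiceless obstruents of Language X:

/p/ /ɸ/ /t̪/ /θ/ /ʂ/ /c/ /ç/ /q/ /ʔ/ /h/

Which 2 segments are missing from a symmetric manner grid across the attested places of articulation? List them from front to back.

bilabial: stop /p/, fricative /ɸ/.
dental: stop /t̪/, fricative /θ/.
retroflex: stop —, fricative /ʂ/.
palatal: stop /c/, fricative /ç/.
uvular: stop /q/, fricative —.
glottal: stop /ʔ/, fricative /h/.
Gaps, from front to back: retroflex lacks stop (/ʈ/); uvular lacks fricative (/χ/).

/ʈ/, /χ/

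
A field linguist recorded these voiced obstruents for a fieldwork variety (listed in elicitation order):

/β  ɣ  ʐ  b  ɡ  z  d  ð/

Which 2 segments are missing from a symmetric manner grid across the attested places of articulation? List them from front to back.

bilabial: stop /b/, fricative /β/.
dental: stop —, fricative /ð/.
alveolar: stop /d/, fricative /z/.
retroflex: stop —, fricative /ʐ/.
velar: stop /ɡ/, fricative /ɣ/.
Gaps, from front to back: dental lacks stop (/d̪/); retroflex lacks stop (/ɖ/).

/d̪/, /ɖ/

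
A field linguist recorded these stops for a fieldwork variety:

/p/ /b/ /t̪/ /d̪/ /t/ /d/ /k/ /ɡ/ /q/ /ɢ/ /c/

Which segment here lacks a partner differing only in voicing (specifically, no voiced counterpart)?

Bilabial: /p/ ~ /b/
Dental: /t̪/ ~ /d̪/
Alveolar: /t/ ~ /d/
Velar: /k/ ~ /ɡ/
Uvular: /q/ ~ /ɢ/
Palatal: only /c/ (voiceless); no voiced partner.
So /c/ is the unpaired segment.

/c/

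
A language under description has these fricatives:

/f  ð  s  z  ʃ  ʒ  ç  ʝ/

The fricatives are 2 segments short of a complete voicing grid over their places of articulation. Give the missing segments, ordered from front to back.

Voiceless: /f/ (labiodental), /s/ (alveolar), /ʃ/ (postalveolar), /ç/ (palatal).
Voiced: /ð/ (dental), /z/ (alveolar), /ʒ/ (postalveolar), /ʝ/ (palatal).
Gaps, from front to back: labiodental lacks voiced (/v/); dental lacks voiceless (/θ/).

/v/, /θ/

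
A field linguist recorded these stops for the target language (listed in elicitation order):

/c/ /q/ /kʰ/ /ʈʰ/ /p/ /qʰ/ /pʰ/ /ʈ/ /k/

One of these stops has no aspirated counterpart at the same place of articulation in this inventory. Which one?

/c/

Bilabial: /p/ ~ /pʰ/
Retroflex: /ʈ/ ~ /ʈʰ/
Velar: /k/ ~ /kʰ/
Uvular: /q/ ~ /qʰ/
Palatal: only /c/ (plain); no aspirated partner.
So /c/ is the unpaired segment.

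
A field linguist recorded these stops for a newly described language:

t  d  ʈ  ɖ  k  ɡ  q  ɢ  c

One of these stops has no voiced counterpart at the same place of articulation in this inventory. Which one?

/c/

Alveolar: /t/ ~ /d/
Retroflex: /ʈ/ ~ /ɖ/
Velar: /k/ ~ /ɡ/
Uvular: /q/ ~ /ɢ/
Palatal: only /c/ (voiceless); no voiced partner.
So /c/ is the unpaired segment.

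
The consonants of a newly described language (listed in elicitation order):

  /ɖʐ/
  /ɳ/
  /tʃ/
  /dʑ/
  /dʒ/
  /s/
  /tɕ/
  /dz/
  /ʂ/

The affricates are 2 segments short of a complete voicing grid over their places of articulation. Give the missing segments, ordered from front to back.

alveolar: voiceless —, voiced /dz/.
postalveolar: voiceless /tʃ/, voiced /dʒ/.
retroflex: voiceless —, voiced /ɖʐ/.
alveolo-palatal: voiceless /tɕ/, voiced /dʑ/.
Gaps, from front to back: alveolar lacks voiceless (/ts/); retroflex lacks voiceless (/ʈʂ/).

/ts/, /ʈʂ/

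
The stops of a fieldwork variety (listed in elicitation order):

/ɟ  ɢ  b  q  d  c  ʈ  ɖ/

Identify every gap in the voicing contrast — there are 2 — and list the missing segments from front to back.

/p/, /t/

Voiceless: /ʈ/ (retroflex), /c/ (palatal), /q/ (uvular).
Voiced: /b/ (bilabial), /d/ (alveolar), /ɖ/ (retroflex), /ɟ/ (palatal), /ɢ/ (uvular).
Gaps, from front to back: bilabial lacks voiceless (/p/); alveolar lacks voiceless (/t/).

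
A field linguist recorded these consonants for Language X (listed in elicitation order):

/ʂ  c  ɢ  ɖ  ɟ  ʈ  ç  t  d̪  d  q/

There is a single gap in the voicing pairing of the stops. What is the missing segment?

dental: voiceless —, voiced /d̪/.
alveolar: voiceless /t/, voiced /d/.
retroflex: voiceless /ʈ/, voiced /ɖ/.
palatal: voiceless /c/, voiced /ɟ/.
uvular: voiceless /q/, voiced /ɢ/.
The dental row has no voiceless member, so the gap is the voiceless dental stop /t̪/.

/t̪/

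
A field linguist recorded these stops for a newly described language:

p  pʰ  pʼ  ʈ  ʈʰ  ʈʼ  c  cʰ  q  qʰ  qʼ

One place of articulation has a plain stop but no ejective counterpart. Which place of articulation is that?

bilabial: plain /p/, aspirated /pʰ/, ejective /pʼ/.
retroflex: plain /ʈ/, aspirated /ʈʰ/, ejective /ʈʼ/.
palatal: plain /c/, aspirated /cʰ/, ejective —.
uvular: plain /q/, aspirated /qʰ/, ejective /qʼ/.
Every place of articulation has an ejective member except palatal, where /cʼ/ would be expected.

palatal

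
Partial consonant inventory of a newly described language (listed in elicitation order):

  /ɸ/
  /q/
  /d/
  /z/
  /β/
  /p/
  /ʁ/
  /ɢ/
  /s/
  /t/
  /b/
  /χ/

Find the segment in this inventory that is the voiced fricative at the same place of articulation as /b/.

/b/ is a voiced bilabial stop.
The voiced fricative at the same place is a voiced bilabial fricative — in this inventory, /β/.

/β/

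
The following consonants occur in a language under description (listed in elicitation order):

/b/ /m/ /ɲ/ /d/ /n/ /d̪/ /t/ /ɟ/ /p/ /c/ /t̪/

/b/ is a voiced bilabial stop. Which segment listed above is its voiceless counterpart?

The voiceless counterpart is a voiceless bilabial stop — in this inventory, /p/.

/p/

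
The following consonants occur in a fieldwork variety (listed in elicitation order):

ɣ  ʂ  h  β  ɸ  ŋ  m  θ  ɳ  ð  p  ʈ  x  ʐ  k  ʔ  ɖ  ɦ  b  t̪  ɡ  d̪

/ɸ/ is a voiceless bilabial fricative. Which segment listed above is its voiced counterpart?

The voiced counterpart is a voiced bilabial fricative — in this inventory, /β/.

/β/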